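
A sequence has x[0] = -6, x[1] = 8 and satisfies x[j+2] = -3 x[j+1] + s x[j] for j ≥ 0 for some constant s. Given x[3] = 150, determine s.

3

x[2] = -24 - 6s
x[3] = 72 + 26s
So 72 + 26s = 150, giving s = 3.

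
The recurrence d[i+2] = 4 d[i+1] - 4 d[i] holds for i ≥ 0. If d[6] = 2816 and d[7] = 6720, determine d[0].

-7

Rearranging, d[i-2] = (d[i] - 4 d[i-1]) / -4.
d[5] = (6720 - 4·2816) / -4 = -4544/-4 = 1136
d[4] = (2816 - 4·1136) / -4 = -1728/-4 = 432
d[3] = (1136 - 4·432) / -4 = -592/-4 = 148
d[2] = (432 - 4·148) / -4 = -160/-4 = 40
d[1] = (148 - 4·40) / -4 = -12/-4 = 3
d[0] = (40 - 4·3) / -4 = 28/-4 = -7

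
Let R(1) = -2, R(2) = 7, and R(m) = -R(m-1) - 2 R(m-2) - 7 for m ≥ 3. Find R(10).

-149

R(3) = -7 - 2(-2) - 7 = -10
R(4) = -(-10) - 2(7) - 7 = -11
R(5) = -(-11) - 2(-10) - 7 = 24
R(6) = -24 - 2(-11) - 7 = -9
R(7) = -(-9) - 2(24) - 7 = -46
R(8) = -(-46) - 2(-9) - 7 = 57
R(9) = -57 - 2(-46) - 7 = 28
R(10) = -28 - 2(57) - 7 = -149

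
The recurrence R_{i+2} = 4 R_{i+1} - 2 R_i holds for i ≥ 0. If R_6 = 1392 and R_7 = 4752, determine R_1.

6

Rearranging, R_{i-2} = (R_i - 4 R_{i-1}) / -2.
R_5 = (4752 - 4*1392) / -2 = -816/-2 = 408
R_4 = (1392 - 4*408) / -2 = -240/-2 = 120
R_3 = (408 - 4*120) / -2 = -72/-2 = 36
R_2 = (120 - 4*36) / -2 = -24/-2 = 12
R_1 = (36 - 4*12) / -2 = -12/-2 = 6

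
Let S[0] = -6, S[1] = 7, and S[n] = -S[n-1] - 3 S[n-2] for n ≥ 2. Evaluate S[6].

-94

S[2] = -7 - 3(-6) = 11
S[3] = -11 - 3(7) = -32
S[4] = -(-32) - 3(11) = -1
S[5] = -(-1) - 3(-32) = 97
S[6] = -97 - 3(-1) = -94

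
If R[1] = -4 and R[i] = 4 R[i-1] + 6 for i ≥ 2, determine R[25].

-562949953421314

The fixed point is 6/(1 - 4) = -2, so R[i] + 2 = 4(R[i-1] + 2).
Hence R[i] = -2·4^{i-1} - 2.
R[25] = -2·4^{24} - 2 = -2·281474976710656 - 2 = -562949953421314.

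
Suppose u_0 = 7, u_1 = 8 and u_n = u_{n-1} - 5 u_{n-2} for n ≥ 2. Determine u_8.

-2267

u_2 = 8 - 5(7) = -27
u_3 = (-27) - 5(8) = -67
u_4 = (-67) - 5(-27) = 68
u_5 = 68 - 5(-67) = 403
u_6 = 403 - 5(68) = 63
u_7 = 63 - 5(403) = -1952
u_8 = (-1952) - 5(63) = -2267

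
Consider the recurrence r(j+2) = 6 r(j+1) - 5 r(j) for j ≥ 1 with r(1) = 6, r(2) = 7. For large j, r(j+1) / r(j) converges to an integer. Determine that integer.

5

The characteristic equation is r^2 - 6r + 5 = 0, which factors as (r - 5)(r - 1) = 0.
So the roots are 5 and 1. Since |5| > |1| and the coefficient of 5^j is non-zero, the ratio tends to 5.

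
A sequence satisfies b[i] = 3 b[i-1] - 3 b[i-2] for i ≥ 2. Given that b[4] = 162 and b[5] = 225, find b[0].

-7

Rearranging, b[i-2] = (b[i] - 3 b[i-1]) / -3.
b[3] = (225 - 3(162)) / -3 = -261/-3 = 87
b[2] = (162 - 3(87)) / -3 = -99/-3 = 33
b[1] = (87 - 3(33)) / -3 = -12/-3 = 4
b[0] = (33 - 3(4)) / -3 = 21/-3 = -7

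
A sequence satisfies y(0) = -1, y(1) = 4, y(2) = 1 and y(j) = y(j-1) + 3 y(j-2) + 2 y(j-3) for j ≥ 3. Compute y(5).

57

y(3) = 1 + 3*4 + 2*(-1) = 11
y(4) = 11 + 3*1 + 2*4 = 22
y(5) = 22 + 3*11 + 2*1 = 57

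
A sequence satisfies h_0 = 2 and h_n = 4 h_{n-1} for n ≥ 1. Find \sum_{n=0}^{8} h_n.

174762

h_1 = 4(2) = 8
h_2 = 4(8) = 32
h_3 = 4(32) = 128
h_4 = 4(128) = 512
h_5 = 4(512) = 2048
h_6 = 4(2048) = 8192
h_7 = 4(8192) = 32768
h_8 = 4(32768) = 131072
Sum = 2 + 8 + 32 + 128 + 512 + 2048 + 8192 + 32768 + 131072 = 174762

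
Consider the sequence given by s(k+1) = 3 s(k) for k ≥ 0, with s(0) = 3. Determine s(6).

s(1) = 3·3 = 9
s(2) = 3·9 = 27
s(3) = 3·27 = 81
s(4) = 3·81 = 243
s(5) = 3·243 = 729
s(6) = 3·729 = 2187

2187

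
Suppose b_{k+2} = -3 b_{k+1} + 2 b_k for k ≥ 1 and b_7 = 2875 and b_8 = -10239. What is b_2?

-3

Rearranging, b_{k-2} = (b_k + 3 b_{k-1}) / 2.
b_6 = (-10239 + 3(2875)) / 2 = -1614/2 = -807
b_5 = (2875 + 3(-807)) / 2 = 454/2 = 227
b_4 = (-807 + 3(227)) / 2 = -126/2 = -63
b_3 = (227 + 3(-63)) / 2 = 38/2 = 19
b_2 = (-63 + 3(19)) / 2 = -6/2 = -3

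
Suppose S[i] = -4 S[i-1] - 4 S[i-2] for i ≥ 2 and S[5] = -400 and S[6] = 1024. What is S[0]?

Rearranging, S[i-2] = (S[i] + 4 S[i-1]) / -4.
S[4] = (1024 + 4(-400)) / -4 = -576/-4 = 144
S[3] = (-400 + 4(144)) / -4 = 176/-4 = -44
S[2] = (144 + 4(-44)) / -4 = -32/-4 = 8
S[1] = (-44 + 4(8)) / -4 = -12/-4 = 3
S[0] = (8 + 4(3)) / -4 = 20/-4 = -5

-5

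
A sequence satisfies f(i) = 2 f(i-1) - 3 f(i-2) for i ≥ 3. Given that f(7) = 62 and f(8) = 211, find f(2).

Rearranging, f(i-2) = (f(i) - 2 f(i-1)) / -3.
f(6) = (211 - 2*62) / -3 = 87/-3 = -29
f(5) = (62 - 2*(-29)) / -3 = 120/-3 = -40
f(4) = (-29 - 2*(-40)) / -3 = 51/-3 = -17
f(3) = (-40 - 2*(-17)) / -3 = -6/-3 = 2
f(2) = (-17 - 2*2) / -3 = -21/-3 = 7

7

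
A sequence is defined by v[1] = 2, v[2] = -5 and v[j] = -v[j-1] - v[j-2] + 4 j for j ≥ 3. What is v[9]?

23

v[3] = -(-5) - 2 + 12 = 15
v[4] = -15 - (-5) + 16 = 6
v[5] = -6 - 15 + 20 = -1
v[6] = -(-1) - 6 + 24 = 19
v[7] = -19 - (-1) + 28 = 10
v[8] = -10 - 19 + 32 = 3
v[9] = -3 - 10 + 36 = 23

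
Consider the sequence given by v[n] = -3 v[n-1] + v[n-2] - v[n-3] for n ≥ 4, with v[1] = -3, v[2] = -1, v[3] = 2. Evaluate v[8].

v[4] = -3*2 + (-1) - (-3) = -4
v[5] = -3*(-4) + 2 - (-1) = 15
v[6] = -3*15 + (-4) - 2 = -51
v[7] = -3*(-51) + 15 - (-4) = 172
v[8] = -3*172 + (-51) - 15 = -582

-582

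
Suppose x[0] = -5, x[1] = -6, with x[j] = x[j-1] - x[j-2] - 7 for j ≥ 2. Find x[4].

x[2] = (-6) - (-5) - 7 = -8
x[3] = (-8) - (-6) - 7 = -9
x[4] = (-9) - (-8) - 7 = -8

-8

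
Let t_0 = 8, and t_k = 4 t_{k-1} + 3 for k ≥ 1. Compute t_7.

t_1 = 4*8 + 3 = 35
t_2 = 4*35 + 3 = 143
t_3 = 4*143 + 3 = 575
t_4 = 4*575 + 3 = 2303
t_5 = 4*2303 + 3 = 9215
t_6 = 4*9215 + 3 = 36863
t_7 = 4*36863 + 3 = 147455

147455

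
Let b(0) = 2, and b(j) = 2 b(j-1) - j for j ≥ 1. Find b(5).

b(1) = 2·2 - 1 = 3
b(2) = 2·3 - 2 = 4
b(3) = 2·4 - 3 = 5
b(4) = 2·5 - 4 = 6
b(5) = 2·6 - 5 = 7

7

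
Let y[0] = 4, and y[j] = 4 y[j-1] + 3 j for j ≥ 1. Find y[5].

5455

y[1] = 4·4 + 3 = 19
y[2] = 4·19 + 6 = 82
y[3] = 4·82 + 9 = 337
y[4] = 4·337 + 12 = 1360
y[5] = 4·1360 + 15 = 5455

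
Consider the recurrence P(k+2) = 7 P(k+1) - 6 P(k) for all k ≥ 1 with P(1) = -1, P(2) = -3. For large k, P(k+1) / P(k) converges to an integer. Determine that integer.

The characteristic equation is r^2 - 7r + 6 = 0, which factors as (r - 6)(r - 1) = 0.
So the roots are 6 and 1. Since |6| > |1| and the coefficient of 6^k is non-zero, the ratio tends to 6.

6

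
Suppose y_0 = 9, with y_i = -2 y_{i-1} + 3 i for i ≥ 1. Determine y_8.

2142

y_1 = -2·9 + 3 = -15
y_2 = -2·(-15) + 6 = 36
y_3 = -2·36 + 9 = -63
y_4 = -2·(-63) + 12 = 138
y_5 = -2·138 + 15 = -261
y_6 = -2·(-261) + 18 = 540
y_7 = -2·540 + 21 = -1059
y_8 = -2·(-1059) + 24 = 2142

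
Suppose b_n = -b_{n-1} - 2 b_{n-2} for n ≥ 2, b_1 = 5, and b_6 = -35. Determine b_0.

-5

Let b_0 = v.
b_2 = -5 - 2v
b_3 = -5 + 2v
b_4 = 15 + 2v
b_5 = -5 - 6v
b_6 = -25 + 2v
So -25 + 2v = -35, giving v = -5.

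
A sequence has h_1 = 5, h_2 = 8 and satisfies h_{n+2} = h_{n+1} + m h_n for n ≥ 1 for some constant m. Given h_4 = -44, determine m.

h_3 = 8 + 5m
h_4 = 8 + 13m
So 8 + 13m = -44, giving m = -4.

-4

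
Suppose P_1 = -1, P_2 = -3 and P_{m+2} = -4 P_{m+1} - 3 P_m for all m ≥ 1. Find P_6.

-483

P_3 = -4·(-3) - 3·(-1) = 15
P_4 = -4·15 - 3·(-3) = -51
P_5 = -4·(-51) - 3·15 = 159
P_6 = -4·159 - 3·(-51) = -483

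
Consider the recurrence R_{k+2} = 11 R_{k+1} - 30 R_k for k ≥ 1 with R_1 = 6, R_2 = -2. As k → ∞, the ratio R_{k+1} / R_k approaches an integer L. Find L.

The characteristic equation is r^2 - 11r + 30 = 0, which factors as (r - 6)(r - 5) = 0.
So the roots are 6 and 5. Since |6| > |5| and the coefficient of 6^k is non-zero, the ratio tends to 6.

6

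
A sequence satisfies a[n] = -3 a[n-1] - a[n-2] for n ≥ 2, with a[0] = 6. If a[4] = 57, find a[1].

Let a[1] = y.
a[2] = -6 - 3y
a[3] = 18 + 8y
a[4] = -48 - 21y
So -48 - 21y = 57, giving y = -5.

-5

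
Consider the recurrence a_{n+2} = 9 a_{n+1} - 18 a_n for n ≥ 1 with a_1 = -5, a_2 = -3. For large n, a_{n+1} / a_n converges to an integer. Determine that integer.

The characteristic equation is r^2 - 9r + 18 = 0, which factors as (r - 6)(r - 3) = 0.
So the roots are 6 and 3. Since |6| > |3| and the coefficient of 6^n is non-zero, the ratio tends to 6.

6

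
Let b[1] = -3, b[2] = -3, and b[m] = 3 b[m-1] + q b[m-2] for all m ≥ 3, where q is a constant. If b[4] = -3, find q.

-2

b[3] = -9 - 3q
b[4] = -27 - 12q
So -27 - 12q = -3, giving q = -2.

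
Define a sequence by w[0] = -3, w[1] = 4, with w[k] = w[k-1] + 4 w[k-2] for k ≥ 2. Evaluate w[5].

8

w[2] = 4 + 4(-3) = -8
w[3] = (-8) + 4(4) = 8
w[4] = 8 + 4(-8) = -24
w[5] = (-24) + 4(8) = 8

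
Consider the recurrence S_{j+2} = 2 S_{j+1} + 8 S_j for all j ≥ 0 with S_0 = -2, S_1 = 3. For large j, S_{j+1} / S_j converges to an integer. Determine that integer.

4

The characteristic equation is r^2 - 2r - 8 = 0, which factors as (r - 4)(r + 2) = 0.
So the roots are 4 and -2. Since |4| > |-2| and the coefficient of 4^j is non-zero, the ratio tends to 4.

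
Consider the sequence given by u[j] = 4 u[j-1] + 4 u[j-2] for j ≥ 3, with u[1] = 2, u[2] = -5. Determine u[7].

u[3] = 4(-5) + 4(2) = -12
u[4] = 4(-12) + 4(-5) = -68
u[5] = 4(-68) + 4(-12) = -320
u[6] = 4(-320) + 4(-68) = -1552
u[7] = 4(-1552) + 4(-320) = -7488

-7488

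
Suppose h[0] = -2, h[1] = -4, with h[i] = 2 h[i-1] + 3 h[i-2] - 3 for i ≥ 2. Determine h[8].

-12302

h[2] = 2*(-4) + 3*(-2) - 3 = -17
h[3] = 2*(-17) + 3*(-4) - 3 = -49
h[4] = 2*(-49) + 3*(-17) - 3 = -152
h[5] = 2*(-152) + 3*(-49) - 3 = -454
h[6] = 2*(-454) + 3*(-152) - 3 = -1367
h[7] = 2*(-1367) + 3*(-454) - 3 = -4099
h[8] = 2*(-4099) + 3*(-1367) - 3 = -12302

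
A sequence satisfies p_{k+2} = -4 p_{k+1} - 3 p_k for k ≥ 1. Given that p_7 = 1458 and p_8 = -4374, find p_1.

2

Rearranging, p_{k-2} = (p_k + 4 p_{k-1}) / -3.
p_6 = (-4374 + 4·1458) / -3 = 1458/-3 = -486
p_5 = (1458 + 4·(-486)) / -3 = -486/-3 = 162
p_4 = (-486 + 4·162) / -3 = 162/-3 = -54
p_3 = (162 + 4·(-54)) / -3 = -54/-3 = 18
p_2 = (-54 + 4·18) / -3 = 18/-3 = -6
p_1 = (18 + 4·(-6)) / -3 = -6/-3 = 2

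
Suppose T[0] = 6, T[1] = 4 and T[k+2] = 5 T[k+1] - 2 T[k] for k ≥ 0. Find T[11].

T[2] = 5·4 - 2·6 = 8
T[3] = 5·8 - 2·4 = 32
T[4] = 5·32 - 2·8 = 144
T[5] = 5·144 - 2·32 = 656
T[6] = 5·656 - 2·144 = 2992
T[7] = 5·2992 - 2·656 = 13648
T[8] = 5·13648 - 2·2992 = 62256
T[9] = 5·62256 - 2·13648 = 283984
T[10] = 5·283984 - 2·62256 = 1295408
T[11] = 5·1295408 - 2·283984 = 5909072

5909072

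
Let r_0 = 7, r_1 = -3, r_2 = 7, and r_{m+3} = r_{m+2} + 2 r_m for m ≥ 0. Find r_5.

r_3 = 7 + 2*7 = 21
r_4 = 21 + 2*(-3) = 15
r_5 = 15 + 2*7 = 29

29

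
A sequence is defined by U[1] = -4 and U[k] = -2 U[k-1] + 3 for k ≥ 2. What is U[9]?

-1279

U[2] = -2·(-4) + 3 = 11
U[3] = -2·11 + 3 = -19
U[4] = -2·(-19) + 3 = 41
U[5] = -2·41 + 3 = -79
U[6] = -2·(-79) + 3 = 161
U[7] = -2·161 + 3 = -319
U[8] = -2·(-319) + 3 = 641
U[9] = -2·641 + 3 = -1279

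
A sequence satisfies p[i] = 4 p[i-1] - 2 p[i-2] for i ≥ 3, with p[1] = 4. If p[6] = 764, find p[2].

Let p[2] = z.
p[3] = -8 + 4z
p[4] = -32 + 14z
p[5] = -112 + 48z
p[6] = -384 + 164z
So -384 + 164z = 764, giving z = 7.

7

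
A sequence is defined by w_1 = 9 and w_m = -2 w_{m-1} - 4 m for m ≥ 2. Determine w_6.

w_2 = -2·9 - 8 = -26
w_3 = -2·(-26) - 12 = 40
w_4 = -2·40 - 16 = -96
w_5 = -2·(-96) - 20 = 172
w_6 = -2·172 - 24 = -368

-368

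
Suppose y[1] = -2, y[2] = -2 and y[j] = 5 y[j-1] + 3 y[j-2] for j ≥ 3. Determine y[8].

-81314

y[3] = 5(-2) + 3(-2) = -16
y[4] = 5(-16) + 3(-2) = -86
y[5] = 5(-86) + 3(-16) = -478
y[6] = 5(-478) + 3(-86) = -2648
y[7] = 5(-2648) + 3(-478) = -14674
y[8] = 5(-14674) + 3(-2648) = -81314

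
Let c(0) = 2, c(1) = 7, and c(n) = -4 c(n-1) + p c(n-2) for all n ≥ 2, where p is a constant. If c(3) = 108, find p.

c(2) = -28 + 2p
c(3) = 112 - p
So 112 - p = 108, giving p = 4.

4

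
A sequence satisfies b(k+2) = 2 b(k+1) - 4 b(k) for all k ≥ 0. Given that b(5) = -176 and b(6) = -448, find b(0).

Rearranging, b(k-2) = (b(k) - 2 b(k-1)) / -4.
b(4) = (-448 - 2·(-176)) / -4 = -96/-4 = 24
b(3) = (-176 - 2·24) / -4 = -224/-4 = 56
b(2) = (24 - 2·56) / -4 = -88/-4 = 22
b(1) = (56 - 2·22) / -4 = 12/-4 = -3
b(0) = (22 - 2·(-3)) / -4 = 28/-4 = -7

-7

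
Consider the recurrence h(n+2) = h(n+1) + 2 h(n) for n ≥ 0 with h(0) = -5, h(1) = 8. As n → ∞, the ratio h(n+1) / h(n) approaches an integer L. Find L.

2

The characteristic equation is r^2 - r - 2 = 0, which factors as (r - 2)(r + 1) = 0.
So the roots are 2 and -1. Since |2| > |-1| and the coefficient of 2^n is non-zero, the ratio tends to 2.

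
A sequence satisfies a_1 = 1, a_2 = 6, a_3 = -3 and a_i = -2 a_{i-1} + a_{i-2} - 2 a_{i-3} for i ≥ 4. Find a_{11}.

-11443

a_4 = -2*(-3) + 6 - 2*1 = 10
a_5 = -2*10 + (-3) - 2*6 = -35
a_6 = -2*(-35) + 10 - 2*(-3) = 86
a_7 = -2*86 + (-35) - 2*10 = -227
a_8 = -2*(-227) + 86 - 2*(-35) = 610
a_9 = -2*610 + (-227) - 2*86 = -1619
a_{10} = -2*(-1619) + 610 - 2*(-227) = 4302
a_{11} = -2*4302 + (-1619) - 2*610 = -11443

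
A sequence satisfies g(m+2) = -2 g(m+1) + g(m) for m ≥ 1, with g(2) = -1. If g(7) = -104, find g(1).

-6

Let g(1) = w.
g(3) = 2 + w
g(4) = -5 - 2w
g(5) = 12 + 5w
g(6) = -29 - 12w
g(7) = 70 + 29w
So 70 + 29w = -104, giving w = -6.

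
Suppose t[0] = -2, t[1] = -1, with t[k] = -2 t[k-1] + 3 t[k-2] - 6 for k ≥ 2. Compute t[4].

-58

t[2] = -2*(-1) + 3*(-2) - 6 = -10
t[3] = -2*(-10) + 3*(-1) - 6 = 11
t[4] = -2*11 + 3*(-10) - 6 = -58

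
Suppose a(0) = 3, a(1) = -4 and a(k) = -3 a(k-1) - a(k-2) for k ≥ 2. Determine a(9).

-7375

a(2) = -3(-4) - 3 = 9
a(3) = -3(9) - (-4) = -23
a(4) = -3(-23) - 9 = 60
a(5) = -3(60) - (-23) = -157
a(6) = -3(-157) - 60 = 411
a(7) = -3(411) - (-157) = -1076
a(8) = -3(-1076) - 411 = 2817
a(9) = -3(2817) - (-1076) = -7375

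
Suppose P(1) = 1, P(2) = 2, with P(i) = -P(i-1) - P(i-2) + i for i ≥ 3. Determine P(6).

P(3) = -2 - 1 + 3 = 0
P(4) = -0 - 2 + 4 = 2
P(5) = -2 - 0 + 5 = 3
P(6) = -3 - 2 + 6 = 1

1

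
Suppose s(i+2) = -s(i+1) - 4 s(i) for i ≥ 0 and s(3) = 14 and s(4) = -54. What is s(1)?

-6

Rearranging, s(i-2) = (s(i) + s(i-1)) / -4.
s(2) = (-54 + 14) / -4 = -40/-4 = 10
s(1) = (14 + 10) / -4 = 24/-4 = -6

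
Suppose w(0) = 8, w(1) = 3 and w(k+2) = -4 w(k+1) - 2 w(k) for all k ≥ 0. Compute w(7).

14696

w(2) = -4*3 - 2*8 = -28
w(3) = -4*(-28) - 2*3 = 106
w(4) = -4*106 - 2*(-28) = -368
w(5) = -4*(-368) - 2*106 = 1260
w(6) = -4*1260 - 2*(-368) = -4304
w(7) = -4*(-4304) - 2*1260 = 14696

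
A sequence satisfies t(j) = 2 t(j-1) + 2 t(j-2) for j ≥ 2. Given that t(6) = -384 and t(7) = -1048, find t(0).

Rearranging, t(j-2) = (t(j) - 2 t(j-1)) / 2.
t(5) = (-1048 - 2(-384)) / 2 = -280/2 = -140
t(4) = (-384 - 2(-140)) / 2 = -104/2 = -52
t(3) = (-140 - 2(-52)) / 2 = -36/2 = -18
t(2) = (-52 - 2(-18)) / 2 = -16/2 = -8
t(1) = (-18 - 2(-8)) / 2 = -2/2 = -1
t(0) = (-8 - 2(-1)) / 2 = -6/2 = -3

-3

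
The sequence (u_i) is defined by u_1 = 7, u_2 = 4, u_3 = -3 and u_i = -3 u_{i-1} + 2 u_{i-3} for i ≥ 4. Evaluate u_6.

u_4 = -3*(-3) + 2*7 = 23
u_5 = -3*23 + 2*4 = -61
u_6 = -3*(-61) + 2*(-3) = 177

177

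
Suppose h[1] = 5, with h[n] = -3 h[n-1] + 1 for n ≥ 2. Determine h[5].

385

h[2] = -3·5 + 1 = -14
h[3] = -3·(-14) + 1 = 43
h[4] = -3·43 + 1 = -128
h[5] = -3·(-128) + 1 = 385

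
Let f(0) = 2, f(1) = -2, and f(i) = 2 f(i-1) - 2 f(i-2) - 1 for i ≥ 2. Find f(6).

31

f(2) = 2*(-2) - 2*2 - 1 = -9
f(3) = 2*(-9) - 2*(-2) - 1 = -15
f(4) = 2*(-15) - 2*(-9) - 1 = -13
f(5) = 2*(-13) - 2*(-15) - 1 = 3
f(6) = 2*3 - 2*(-13) - 1 = 31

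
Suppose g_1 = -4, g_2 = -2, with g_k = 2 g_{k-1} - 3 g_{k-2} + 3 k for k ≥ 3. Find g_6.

g_3 = 2*(-2) - 3*(-4) + 9 = 17
g_4 = 2*17 - 3*(-2) + 12 = 52
g_5 = 2*52 - 3*17 + 15 = 68
g_6 = 2*68 - 3*52 + 18 = -2

-2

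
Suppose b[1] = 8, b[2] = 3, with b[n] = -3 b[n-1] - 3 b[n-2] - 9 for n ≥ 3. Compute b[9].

b[3] = -3·3 - 3·8 - 9 = -42
b[4] = -3·(-42) - 3·3 - 9 = 108
b[5] = -3·108 - 3·(-42) - 9 = -207
b[6] = -3·(-207) - 3·108 - 9 = 288
b[7] = -3·288 - 3·(-207) - 9 = -252
b[8] = -3·(-252) - 3·288 - 9 = -117
b[9] = -3·(-117) - 3·(-252) - 9 = 1098

1098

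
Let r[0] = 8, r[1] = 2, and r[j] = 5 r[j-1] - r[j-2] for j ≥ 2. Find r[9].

95912

r[2] = 5·2 - 8 = 2
r[3] = 5·2 - 2 = 8
r[4] = 5·8 - 2 = 38
r[5] = 5·38 - 8 = 182
r[6] = 5·182 - 38 = 872
r[7] = 5·872 - 182 = 4178
r[8] = 5·4178 - 872 = 20018
r[9] = 5·20018 - 4178 = 95912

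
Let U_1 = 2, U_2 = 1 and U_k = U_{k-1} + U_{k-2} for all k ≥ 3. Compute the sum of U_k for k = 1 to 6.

U_3 = 1 + 2 = 3
U_4 = 3 + 1 = 4
U_5 = 4 + 3 = 7
U_6 = 7 + 4 = 11
Sum = 2 + 1 + 3 + 4 + 7 + 11 = 28

28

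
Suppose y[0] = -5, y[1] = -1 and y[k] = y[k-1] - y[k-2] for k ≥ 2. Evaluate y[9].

5

y[2] = (-1) - (-5) = 4
y[3] = 4 - (-1) = 5
y[4] = 5 - 4 = 1
y[5] = 1 - 5 = -4
y[6] = (-4) - 1 = -5
y[7] = (-5) - (-4) = -1
y[8] = (-1) - (-5) = 4
y[9] = 4 - (-1) = 5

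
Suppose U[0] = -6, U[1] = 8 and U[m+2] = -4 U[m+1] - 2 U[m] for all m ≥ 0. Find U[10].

U[2] = -4(8) - 2(-6) = -20
U[3] = -4(-20) - 2(8) = 64
U[4] = -4(64) - 2(-20) = -216
U[5] = -4(-216) - 2(64) = 736
U[6] = -4(736) - 2(-216) = -2512
U[7] = -4(-2512) - 2(736) = 8576
U[8] = -4(8576) - 2(-2512) = -29280
U[9] = -4(-29280) - 2(8576) = 99968
U[10] = -4(99968) - 2(-29280) = -341312

-341312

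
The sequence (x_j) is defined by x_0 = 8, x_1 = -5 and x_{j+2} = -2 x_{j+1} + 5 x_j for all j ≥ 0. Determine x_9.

-234125

x_2 = -2*(-5) + 5*8 = 50
x_3 = -2*50 + 5*(-5) = -125
x_4 = -2*(-125) + 5*50 = 500
x_5 = -2*500 + 5*(-125) = -1625
x_6 = -2*(-1625) + 5*500 = 5750
x_7 = -2*5750 + 5*(-1625) = -19625
x_8 = -2*(-19625) + 5*5750 = 68000
x_9 = -2*68000 + 5*(-19625) = -234125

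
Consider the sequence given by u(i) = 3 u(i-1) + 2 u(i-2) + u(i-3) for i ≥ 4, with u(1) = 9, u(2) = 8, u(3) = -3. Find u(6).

179

u(4) = 3(-3) + 2(8) + 9 = 16
u(5) = 3(16) + 2(-3) + 8 = 50
u(6) = 3(50) + 2(16) + (-3) = 179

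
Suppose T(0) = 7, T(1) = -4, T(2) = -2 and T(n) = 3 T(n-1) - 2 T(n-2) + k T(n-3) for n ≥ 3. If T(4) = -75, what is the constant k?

T(3) = 2 + 7k
T(4) = 10 + 17k
So 10 + 17k = -75, giving k = -5.

-5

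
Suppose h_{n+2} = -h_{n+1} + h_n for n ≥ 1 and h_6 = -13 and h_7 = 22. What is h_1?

6

Rearranging, h_{n-2} = h_n + h_{n-1}.
h_5 = 22 + (-13) = 9
h_4 = -13 + 9 = -4
h_3 = 9 + (-4) = 5
h_2 = -4 + 5 = 1
h_1 = 5 + 1 = 6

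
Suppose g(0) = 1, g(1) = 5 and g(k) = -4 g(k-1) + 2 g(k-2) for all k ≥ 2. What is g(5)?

1620

g(2) = -4·5 + 2·1 = -18
g(3) = -4·(-18) + 2·5 = 82
g(4) = -4·82 + 2·(-18) = -364
g(5) = -4·(-364) + 2·82 = 1620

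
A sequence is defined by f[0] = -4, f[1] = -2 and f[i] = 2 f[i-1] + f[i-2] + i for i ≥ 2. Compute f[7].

-299

f[2] = 2(-2) + (-4) + 2 = -6
f[3] = 2(-6) + (-2) + 3 = -11
f[4] = 2(-11) + (-6) + 4 = -24
f[5] = 2(-24) + (-11) + 5 = -54
f[6] = 2(-54) + (-24) + 6 = -126
f[7] = 2(-126) + (-54) + 7 = -299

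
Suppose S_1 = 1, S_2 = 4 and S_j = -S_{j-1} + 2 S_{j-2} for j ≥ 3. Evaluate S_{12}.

S_3 = -4 + 2(1) = -2
S_4 = -(-2) + 2(4) = 10
S_5 = -10 + 2(-2) = -14
S_6 = -(-14) + 2(10) = 34
S_7 = -34 + 2(-14) = -62
S_8 = -(-62) + 2(34) = 130
S_9 = -130 + 2(-62) = -254
S_{10} = -(-254) + 2(130) = 514
S_{11} = -514 + 2(-254) = -1022
S_{12} = -(-1022) + 2(514) = 2050

2050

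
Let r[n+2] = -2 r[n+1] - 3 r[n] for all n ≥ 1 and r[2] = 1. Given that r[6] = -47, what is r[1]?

3

Let r[1] = z.
r[3] = -2 - 3z
r[4] = 1 + 6z
r[5] = 4 - 3z
r[6] = -11 - 12z
So -11 - 12z = -47, giving z = 3.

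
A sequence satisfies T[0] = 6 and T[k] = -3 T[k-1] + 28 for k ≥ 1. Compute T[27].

7625597484994

The fixed point is 28/(1 + 3) = 7, so T[k] - 7 = -3(T[k-1] - 7).
Hence T[k] = -1·(-3)^k + 7.
T[27] = -1·(-3)^{27} + 7 = -1·-7625597484987 + 7 = 7625597484994.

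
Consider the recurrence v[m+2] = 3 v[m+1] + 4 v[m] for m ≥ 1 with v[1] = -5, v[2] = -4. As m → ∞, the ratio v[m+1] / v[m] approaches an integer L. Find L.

4

The characteristic equation is r^2 - 3r - 4 = 0, which factors as (r - 4)(r + 1) = 0.
So the roots are 4 and -1. Since |4| > |-1| and the coefficient of 4^m is non-zero, the ratio tends to 4.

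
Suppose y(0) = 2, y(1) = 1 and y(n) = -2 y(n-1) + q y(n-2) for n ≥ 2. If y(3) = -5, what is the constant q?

3

y(2) = -2 + 2q
y(3) = 4 - 3q
So 4 - 3q = -5, giving q = 3.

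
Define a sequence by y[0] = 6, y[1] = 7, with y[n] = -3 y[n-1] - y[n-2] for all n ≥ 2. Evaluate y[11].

y[2] = -3*7 - 6 = -27
y[3] = -3*(-27) - 7 = 74
y[4] = -3*74 - (-27) = -195
y[5] = -3*(-195) - 74 = 511
y[6] = -3*511 - (-195) = -1338
y[7] = -3*(-1338) - 511 = 3503
y[8] = -3*3503 - (-1338) = -9171
y[9] = -3*(-9171) - 3503 = 24010
y[10] = -3*24010 - (-9171) = -62859
y[11] = -3*(-62859) - 24010 = 164567

164567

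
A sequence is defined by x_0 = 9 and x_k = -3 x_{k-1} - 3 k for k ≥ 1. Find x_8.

x_1 = -3·9 - 3 = -30
x_2 = -3·(-30) - 6 = 84
x_3 = -3·84 - 9 = -261
x_4 = -3·(-261) - 12 = 771
x_5 = -3·771 - 15 = -2328
x_6 = -3·(-2328) - 18 = 6966
x_7 = -3·6966 - 21 = -20919
x_8 = -3·(-20919) - 24 = 62733

62733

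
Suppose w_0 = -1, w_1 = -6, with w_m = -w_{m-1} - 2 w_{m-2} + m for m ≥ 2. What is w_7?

w_2 = -(-6) - 2·(-1) + 2 = 10
w_3 = -10 - 2·(-6) + 3 = 5
w_4 = -5 - 2·10 + 4 = -21
w_5 = -(-21) - 2·5 + 5 = 16
w_6 = -16 - 2·(-21) + 6 = 32
w_7 = -32 - 2·16 + 7 = -57

-57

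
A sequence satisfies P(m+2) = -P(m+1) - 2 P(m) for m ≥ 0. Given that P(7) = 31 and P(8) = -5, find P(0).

Rearranging, P(m-2) = (P(m) + P(m-1)) / -2.
P(6) = (-5 + 31) / -2 = 26/-2 = -13
P(5) = (31 + (-13)) / -2 = 18/-2 = -9
P(4) = (-13 + (-9)) / -2 = -22/-2 = 11
P(3) = (-9 + 11) / -2 = 2/-2 = -1
P(2) = (11 + (-1)) / -2 = 10/-2 = -5
P(1) = (-1 + (-5)) / -2 = -6/-2 = 3
P(0) = (-5 + 3) / -2 = -2/-2 = 1

1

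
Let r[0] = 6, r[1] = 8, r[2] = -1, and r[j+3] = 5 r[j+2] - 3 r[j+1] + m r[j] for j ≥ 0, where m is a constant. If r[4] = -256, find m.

-3

r[3] = -29 + 6m
r[4] = -142 + 38m
So -142 + 38m = -256, giving m = -3.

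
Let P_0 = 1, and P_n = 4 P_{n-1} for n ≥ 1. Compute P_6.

4096

P_1 = 4(1) = 4
P_2 = 4(4) = 16
P_3 = 4(16) = 64
P_4 = 4(64) = 256
P_5 = 4(256) = 1024
P_6 = 4(1024) = 4096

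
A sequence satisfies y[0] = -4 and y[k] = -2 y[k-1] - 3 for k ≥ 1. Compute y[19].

1572863

The fixed point is -3/(1 + 2) = -1, so y[k] + 1 = -2(y[k-1] + 1).
Hence y[k] = -3·(-2)^k - 1.
y[19] = -3·(-2)^{19} - 1 = -3·-524288 - 1 = 1572863.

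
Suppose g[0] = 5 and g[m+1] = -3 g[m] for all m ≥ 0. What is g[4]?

405

g[1] = -3(5) = -15
g[2] = -3(-15) = 45
g[3] = -3(45) = -135
g[4] = -3(-135) = 405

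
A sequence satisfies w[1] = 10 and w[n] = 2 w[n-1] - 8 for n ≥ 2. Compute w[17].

131080

The fixed point is -8/(1 - 2) = 8, so w[n] - 8 = 2(w[n-1] - 8).
Hence w[n] = 2·2^{n-1} + 8.
w[17] = 2·2^{16} + 8 = 2·65536 + 8 = 131080.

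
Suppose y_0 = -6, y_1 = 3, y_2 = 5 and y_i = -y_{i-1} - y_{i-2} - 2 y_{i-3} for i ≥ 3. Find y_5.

y_3 = -5 - 3 - 2·(-6) = 4
y_4 = -4 - 5 - 2·3 = -15
y_5 = -(-15) - 4 - 2·5 = 1

1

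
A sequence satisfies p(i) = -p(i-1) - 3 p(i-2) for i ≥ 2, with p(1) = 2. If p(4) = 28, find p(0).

3

Let p(0) = x.
p(2) = -2 - 3x
p(3) = -4 + 3x
p(4) = 10 + 6x
So 10 + 6x = 28, giving x = 3.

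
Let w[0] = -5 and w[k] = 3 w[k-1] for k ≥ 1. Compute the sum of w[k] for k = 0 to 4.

-605

w[1] = 3*(-5) = -15
w[2] = 3*(-15) = -45
w[3] = 3*(-45) = -135
w[4] = 3*(-135) = -405
Sum = (-5) + (-15) + (-45) + (-135) + (-405) = -605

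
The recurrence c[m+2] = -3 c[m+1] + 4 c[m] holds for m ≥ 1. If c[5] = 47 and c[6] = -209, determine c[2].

-5

Rearranging, c[m-2] = (c[m] + 3 c[m-1]) / 4.
c[4] = (-209 + 3(47)) / 4 = -68/4 = -17
c[3] = (47 + 3(-17)) / 4 = -4/4 = -1
c[2] = (-17 + 3(-1)) / 4 = -20/4 = -5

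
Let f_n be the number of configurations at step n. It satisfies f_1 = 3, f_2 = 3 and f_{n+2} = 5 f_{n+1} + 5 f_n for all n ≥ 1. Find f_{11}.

39196875

f_3 = 5*3 + 5*3 = 30
f_4 = 5*30 + 5*3 = 165
f_5 = 5*165 + 5*30 = 975
f_6 = 5*975 + 5*165 = 5700
f_7 = 5*5700 + 5*975 = 33375
f_8 = 5*33375 + 5*5700 = 195375
f_9 = 5*195375 + 5*33375 = 1143750
f_{10} = 5*1143750 + 5*195375 = 6695625
f_{11} = 5*6695625 + 5*1143750 = 39196875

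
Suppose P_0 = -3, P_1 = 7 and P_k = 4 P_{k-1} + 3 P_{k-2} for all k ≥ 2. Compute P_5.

P_2 = 4(7) + 3(-3) = 19
P_3 = 4(19) + 3(7) = 97
P_4 = 4(97) + 3(19) = 445
P_5 = 4(445) + 3(97) = 2071

2071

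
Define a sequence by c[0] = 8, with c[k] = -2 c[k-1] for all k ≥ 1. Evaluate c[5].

-256

c[1] = -2·8 = -16
c[2] = -2·(-16) = 32
c[3] = -2·32 = -64
c[4] = -2·(-64) = 128
c[5] = -2·128 = -256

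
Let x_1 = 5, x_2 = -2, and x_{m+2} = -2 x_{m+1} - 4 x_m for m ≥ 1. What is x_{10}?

2560

x_3 = -2·(-2) - 4·5 = -16
x_4 = -2·(-16) - 4·(-2) = 40
x_5 = -2·40 - 4·(-16) = -16
x_6 = -2·(-16) - 4·40 = -128
x_7 = -2·(-128) - 4·(-16) = 320
x_8 = -2·320 - 4·(-128) = -128
x_9 = -2·(-128) - 4·320 = -1024
x_{10} = -2·(-1024) - 4·(-128) = 2560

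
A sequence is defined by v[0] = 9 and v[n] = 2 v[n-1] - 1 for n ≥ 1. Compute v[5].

v[1] = 2(9) - 1 = 17
v[2] = 2(17) - 1 = 33
v[3] = 2(33) - 1 = 65
v[4] = 2(65) - 1 = 129
v[5] = 2(129) - 1 = 257

257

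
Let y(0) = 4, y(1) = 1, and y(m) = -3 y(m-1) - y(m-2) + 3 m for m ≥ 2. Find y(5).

64

y(2) = -3*1 - 4 + 6 = -1
y(3) = -3*(-1) - 1 + 9 = 11
y(4) = -3*11 - (-1) + 12 = -20
y(5) = -3*(-20) - 11 + 15 = 64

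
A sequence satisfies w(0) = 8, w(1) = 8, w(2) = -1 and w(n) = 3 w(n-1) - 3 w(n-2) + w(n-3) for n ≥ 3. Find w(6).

-127

w(3) = 3(-1) - 3(8) + 8 = -19
w(4) = 3(-19) - 3(-1) + 8 = -46
w(5) = 3(-46) - 3(-19) + (-1) = -82
w(6) = 3(-82) - 3(-46) + (-19) = -127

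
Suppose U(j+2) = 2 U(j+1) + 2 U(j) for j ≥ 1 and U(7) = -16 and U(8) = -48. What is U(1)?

8

Rearranging, U(j-2) = (U(j) - 2 U(j-1)) / 2.
U(6) = (-48 - 2*(-16)) / 2 = -16/2 = -8
U(5) = (-16 - 2*(-8)) / 2 = 0/2 = 0
U(4) = (-8 - 2*0) / 2 = -8/2 = -4
U(3) = (0 - 2*(-4)) / 2 = 8/2 = 4
U(2) = (-4 - 2*4) / 2 = -12/2 = -6
U(1) = (4 - 2*(-6)) / 2 = 16/2 = 8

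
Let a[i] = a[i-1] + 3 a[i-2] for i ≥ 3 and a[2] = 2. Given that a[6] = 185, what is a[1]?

7

Let a[1] = z.
a[3] = 2 + 3z
a[4] = 8 + 3z
a[5] = 14 + 12z
a[6] = 38 + 21z
So 38 + 21z = 185, giving z = 7.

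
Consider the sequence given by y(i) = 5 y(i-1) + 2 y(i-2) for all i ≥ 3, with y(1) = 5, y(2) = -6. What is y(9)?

y(3) = 5*(-6) + 2*5 = -20
y(4) = 5*(-20) + 2*(-6) = -112
y(5) = 5*(-112) + 2*(-20) = -600
y(6) = 5*(-600) + 2*(-112) = -3224
y(7) = 5*(-3224) + 2*(-600) = -17320
y(8) = 5*(-17320) + 2*(-3224) = -93048
y(9) = 5*(-93048) + 2*(-17320) = -499880

-499880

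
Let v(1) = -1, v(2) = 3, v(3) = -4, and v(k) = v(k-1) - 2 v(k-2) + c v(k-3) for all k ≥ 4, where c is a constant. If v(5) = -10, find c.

v(4) = -10 - c
v(5) = -2 + 2c
So -2 + 2c = -10, giving c = -4.

-4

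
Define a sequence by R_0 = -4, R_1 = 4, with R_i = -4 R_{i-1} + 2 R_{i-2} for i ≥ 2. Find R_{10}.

-3599744

R_2 = -4(4) + 2(-4) = -24
R_3 = -4(-24) + 2(4) = 104
R_4 = -4(104) + 2(-24) = -464
R_5 = -4(-464) + 2(104) = 2064
R_6 = -4(2064) + 2(-464) = -9184
R_7 = -4(-9184) + 2(2064) = 40864
R_8 = -4(40864) + 2(-9184) = -181824
R_9 = -4(-181824) + 2(40864) = 809024
R_{10} = -4(809024) + 2(-181824) = -3599744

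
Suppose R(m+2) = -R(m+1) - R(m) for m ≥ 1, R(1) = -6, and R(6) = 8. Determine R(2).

-2

Let R(2) = w.
R(3) = 6 - w
R(4) = -6
R(5) = w
R(6) = 6 - w
So 6 - w = 8, giving w = -2.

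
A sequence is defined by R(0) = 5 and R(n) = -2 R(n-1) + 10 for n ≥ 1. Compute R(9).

R(1) = -2*5 + 10 = 0
R(2) = -2*0 + 10 = 10
R(3) = -2*10 + 10 = -10
R(4) = -2*(-10) + 10 = 30
R(5) = -2*30 + 10 = -50
R(6) = -2*(-50) + 10 = 110
R(7) = -2*110 + 10 = -210
R(8) = -2*(-210) + 10 = 430
R(9) = -2*430 + 10 = -850

-850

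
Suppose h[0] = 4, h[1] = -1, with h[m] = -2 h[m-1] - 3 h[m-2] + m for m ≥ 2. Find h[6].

h[2] = -2·(-1) - 3·4 + 2 = -8
h[3] = -2·(-8) - 3·(-1) + 3 = 22
h[4] = -2·22 - 3·(-8) + 4 = -16
h[5] = -2·(-16) - 3·22 + 5 = -29
h[6] = -2·(-29) - 3·(-16) + 6 = 112

112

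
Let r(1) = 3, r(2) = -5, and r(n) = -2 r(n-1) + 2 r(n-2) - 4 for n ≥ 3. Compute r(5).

r(3) = -2·(-5) + 2·3 - 4 = 12
r(4) = -2·12 + 2·(-5) - 4 = -38
r(5) = -2·(-38) + 2·12 - 4 = 96

96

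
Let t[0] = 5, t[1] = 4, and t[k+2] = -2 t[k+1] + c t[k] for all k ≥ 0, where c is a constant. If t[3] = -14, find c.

t[2] = -8 + 5c
t[3] = 16 - 6c
So 16 - 6c = -14, giving c = 5.

5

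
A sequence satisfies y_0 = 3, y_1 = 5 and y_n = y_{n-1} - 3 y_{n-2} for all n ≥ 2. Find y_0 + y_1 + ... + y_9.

-327

y_2 = 5 - 3(3) = -4
y_3 = (-4) - 3(5) = -19
y_4 = (-19) - 3(-4) = -7
y_5 = (-7) - 3(-19) = 50
y_6 = 50 - 3(-7) = 71
y_7 = 71 - 3(50) = -79
y_8 = (-79) - 3(71) = -292
y_9 = (-292) - 3(-79) = -55
Sum = 3 + 5 + (-4) + (-19) + (-7) + 50 + 71 + (-79) + (-292) + (-55) = -327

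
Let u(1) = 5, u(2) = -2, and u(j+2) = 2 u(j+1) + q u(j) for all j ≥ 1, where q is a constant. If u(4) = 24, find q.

u(3) = -4 + 5q
u(4) = -8 + 8q
So -8 + 8q = 24, giving q = 4.

4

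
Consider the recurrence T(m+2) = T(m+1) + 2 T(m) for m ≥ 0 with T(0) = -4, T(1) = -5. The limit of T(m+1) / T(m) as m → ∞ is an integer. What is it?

The characteristic equation is r^2 - r - 2 = 0, which factors as (r - 2)(r + 1) = 0.
So the roots are 2 and -1. Since |2| > |-1| and the coefficient of 2^m is non-zero, the ratio tends to 2.

2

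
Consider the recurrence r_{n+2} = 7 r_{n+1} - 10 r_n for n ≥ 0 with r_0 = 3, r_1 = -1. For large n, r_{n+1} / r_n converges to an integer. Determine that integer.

5

The characteristic equation is r^2 - 7r + 10 = 0, which factors as (r - 5)(r - 2) = 0.
So the roots are 5 and 2. Since |5| > |2| and the coefficient of 5^n is non-zero, the ratio tends to 5.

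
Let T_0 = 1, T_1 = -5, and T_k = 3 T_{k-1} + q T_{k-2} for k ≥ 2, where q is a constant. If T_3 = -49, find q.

2

T_2 = -15 + q
T_3 = -45 - 2q
So -45 - 2q = -49, giving q = 2.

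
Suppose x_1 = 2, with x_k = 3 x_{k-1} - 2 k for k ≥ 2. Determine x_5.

-34

x_2 = 3·2 - 4 = 2
x_3 = 3·2 - 6 = 0
x_4 = 3·0 - 8 = -8
x_5 = 3·(-8) - 10 = -34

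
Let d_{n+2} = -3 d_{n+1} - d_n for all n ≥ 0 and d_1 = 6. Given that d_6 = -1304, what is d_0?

Let d_0 = x.
d_2 = -18 - x
d_3 = 48 + 3x
d_4 = -126 - 8x
d_5 = 330 + 21x
d_6 = -864 - 55x
So -864 - 55x = -1304, giving x = 8.

8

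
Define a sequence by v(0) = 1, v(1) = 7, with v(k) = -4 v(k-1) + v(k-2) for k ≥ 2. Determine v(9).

664279

v(2) = -4(7) + 1 = -27
v(3) = -4(-27) + 7 = 115
v(4) = -4(115) + (-27) = -487
v(5) = -4(-487) + 115 = 2063
v(6) = -4(2063) + (-487) = -8739
v(7) = -4(-8739) + 2063 = 37019
v(8) = -4(37019) + (-8739) = -156815
v(9) = -4(-156815) + 37019 = 664279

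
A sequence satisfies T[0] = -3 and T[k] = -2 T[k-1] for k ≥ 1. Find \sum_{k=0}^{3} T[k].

T[1] = -2(-3) = 6
T[2] = -2(6) = -12
T[3] = -2(-12) = 24
Sum = (-3) + 6 + (-12) + 24 = 15

15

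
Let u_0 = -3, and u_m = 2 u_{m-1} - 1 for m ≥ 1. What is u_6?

-255

u_1 = 2*(-3) - 1 = -7
u_2 = 2*(-7) - 1 = -15
u_3 = 2*(-15) - 1 = -31
u_4 = 2*(-31) - 1 = -63
u_5 = 2*(-63) - 1 = -127
u_6 = 2*(-127) - 1 = -255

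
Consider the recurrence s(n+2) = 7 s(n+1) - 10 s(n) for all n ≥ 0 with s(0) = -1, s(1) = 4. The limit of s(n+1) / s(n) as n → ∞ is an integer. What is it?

The characteristic equation is r^2 - 7r + 10 = 0, which factors as (r - 5)(r - 2) = 0.
So the roots are 5 and 2. Since |5| > |2| and the coefficient of 5^n is non-zero, the ratio tends to 5.

5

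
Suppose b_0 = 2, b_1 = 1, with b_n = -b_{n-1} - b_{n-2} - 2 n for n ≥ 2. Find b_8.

-11

b_2 = -1 - 2 - 4 = -7
b_3 = -(-7) - 1 - 6 = 0
b_4 = -0 - (-7) - 8 = -1
b_5 = -(-1) - 0 - 10 = -9
b_6 = -(-9) - (-1) - 12 = -2
b_7 = -(-2) - (-9) - 14 = -3
b_8 = -(-3) - (-2) - 16 = -11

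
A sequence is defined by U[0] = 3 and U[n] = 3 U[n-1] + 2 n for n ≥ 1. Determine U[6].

3273

U[1] = 3*3 + 2 = 11
U[2] = 3*11 + 4 = 37
U[3] = 3*37 + 6 = 117
U[4] = 3*117 + 8 = 359
U[5] = 3*359 + 10 = 1087
U[6] = 3*1087 + 12 = 3273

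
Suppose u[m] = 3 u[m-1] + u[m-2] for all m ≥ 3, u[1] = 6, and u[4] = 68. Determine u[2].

Let u[2] = w.
u[3] = 6 + 3w
u[4] = 18 + 10w
So 18 + 10w = 68, giving w = 5.

5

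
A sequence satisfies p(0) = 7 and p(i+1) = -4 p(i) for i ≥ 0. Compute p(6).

28672

p(1) = -4·7 = -28
p(2) = -4·(-28) = 112
p(3) = -4·112 = -448
p(4) = -4·(-448) = 1792
p(5) = -4·1792 = -7168
p(6) = -4·(-7168) = 28672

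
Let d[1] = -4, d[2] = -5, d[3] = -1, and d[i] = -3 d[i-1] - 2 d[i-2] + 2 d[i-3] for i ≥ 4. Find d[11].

693

d[4] = -3·(-1) - 2·(-5) + 2·(-4) = 5
d[5] = -3·5 - 2·(-1) + 2·(-5) = -23
d[6] = -3·(-23) - 2·5 + 2·(-1) = 57
d[7] = -3·57 - 2·(-23) + 2·5 = -115
d[8] = -3·(-115) - 2·57 + 2·(-23) = 185
d[9] = -3·185 - 2·(-115) + 2·57 = -211
d[10] = -3·(-211) - 2·185 + 2·(-115) = 33
d[11] = -3·33 - 2·(-211) + 2·185 = 693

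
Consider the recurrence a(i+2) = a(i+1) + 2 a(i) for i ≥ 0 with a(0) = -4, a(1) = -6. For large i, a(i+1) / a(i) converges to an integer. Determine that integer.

The characteristic equation is r^2 - r - 2 = 0, which factors as (r - 2)(r + 1) = 0.
So the roots are 2 and -1. Since |2| > |-1| and the coefficient of 2^i is non-zero, the ratio tends to 2.

2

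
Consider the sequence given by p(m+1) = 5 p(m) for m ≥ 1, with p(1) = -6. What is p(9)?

p(2) = 5*(-6) = -30
p(3) = 5*(-30) = -150
p(4) = 5*(-150) = -750
p(5) = 5*(-750) = -3750
p(6) = 5*(-3750) = -18750
p(7) = 5*(-18750) = -93750
p(8) = 5*(-93750) = -468750
p(9) = 5*(-468750) = -2343750

-2343750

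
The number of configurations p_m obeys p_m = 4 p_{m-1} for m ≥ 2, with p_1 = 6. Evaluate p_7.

p_2 = 4*6 = 24
p_3 = 4*24 = 96
p_4 = 4*96 = 384
p_5 = 4*384 = 1536
p_6 = 4*1536 = 6144
p_7 = 4*6144 = 24576

24576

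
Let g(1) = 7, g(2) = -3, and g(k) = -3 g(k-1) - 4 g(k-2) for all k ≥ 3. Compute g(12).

g(3) = -3(-3) - 4(7) = -19
g(4) = -3(-19) - 4(-3) = 69
g(5) = -3(69) - 4(-19) = -131
g(6) = -3(-131) - 4(69) = 117
g(7) = -3(117) - 4(-131) = 173
g(8) = -3(173) - 4(117) = -987
g(9) = -3(-987) - 4(173) = 2269
g(10) = -3(2269) - 4(-987) = -2859
g(11) = -3(-2859) - 4(2269) = -499
g(12) = -3(-499) - 4(-2859) = 12933

12933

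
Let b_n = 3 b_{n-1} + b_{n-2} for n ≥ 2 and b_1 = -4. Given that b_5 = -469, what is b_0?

-1

Let b_0 = z.
b_2 = -12 + z
b_3 = -40 + 3z
b_4 = -132 + 10z
b_5 = -436 + 33z
So -436 + 33z = -469, giving z = -1.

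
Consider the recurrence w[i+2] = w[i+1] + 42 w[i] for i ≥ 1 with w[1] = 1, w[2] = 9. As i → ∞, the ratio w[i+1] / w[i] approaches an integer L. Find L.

7

The characteristic equation is r^2 - r - 42 = 0, which factors as (r - 7)(r + 6) = 0.
So the roots are 7 and -6. Since |7| > |-6| and the coefficient of 7^i is non-zero, the ratio tends to 7.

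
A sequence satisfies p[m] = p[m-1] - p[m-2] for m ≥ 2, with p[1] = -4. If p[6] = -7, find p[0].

Let p[0] = y.
p[2] = -4 - y
p[3] = -y
p[4] = 4
p[5] = 4 + y
p[6] = y
So y = -7, giving y = -7.

-7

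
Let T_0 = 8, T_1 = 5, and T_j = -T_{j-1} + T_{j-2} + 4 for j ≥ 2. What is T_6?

16

T_2 = -5 + 8 + 4 = 7
T_3 = -7 + 5 + 4 = 2
T_4 = -2 + 7 + 4 = 9
T_5 = -9 + 2 + 4 = -3
T_6 = -(-3) + 9 + 4 = 16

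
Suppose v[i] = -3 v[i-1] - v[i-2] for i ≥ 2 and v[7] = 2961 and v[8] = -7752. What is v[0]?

Rearranging, v[i-2] = -(v[i] + 3 v[i-1]).
v[6] = -(-7752 + 3*2961) = -1131
v[5] = -(2961 + 3*(-1131)) = 432
v[4] = -(-1131 + 3*432) = -165
v[3] = -(432 + 3*(-165)) = 63
v[2] = -(-165 + 3*63) = -24
v[1] = -(63 + 3*(-24)) = 9
v[0] = -(-24 + 3*9) = -3

-3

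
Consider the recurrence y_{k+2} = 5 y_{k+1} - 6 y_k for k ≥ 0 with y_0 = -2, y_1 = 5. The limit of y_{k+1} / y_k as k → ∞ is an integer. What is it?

The characteristic equation is r^2 - 5r + 6 = 0, which factors as (r - 3)(r - 2) = 0.
So the roots are 3 and 2. Since |3| > |2| and the coefficient of 3^k is non-zero, the ratio tends to 3.

3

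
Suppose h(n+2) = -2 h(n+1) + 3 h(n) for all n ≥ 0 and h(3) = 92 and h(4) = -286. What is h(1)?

Rearranging, h(n-2) = (h(n) + 2 h(n-1)) / 3.
h(2) = (-286 + 2(92)) / 3 = -102/3 = -34
h(1) = (92 + 2(-34)) / 3 = 24/3 = 8

8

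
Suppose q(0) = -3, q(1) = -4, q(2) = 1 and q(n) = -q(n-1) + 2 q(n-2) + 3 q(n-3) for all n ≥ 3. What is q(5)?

q(3) = -1 + 2·(-4) + 3·(-3) = -18
q(4) = -(-18) + 2·1 + 3·(-4) = 8
q(5) = -8 + 2·(-18) + 3·1 = -41

-41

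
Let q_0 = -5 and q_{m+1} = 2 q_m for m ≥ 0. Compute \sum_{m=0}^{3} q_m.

q_1 = 2(-5) = -10
q_2 = 2(-10) = -20
q_3 = 2(-20) = -40
Sum = (-5) + (-10) + (-20) + (-40) = -75

-75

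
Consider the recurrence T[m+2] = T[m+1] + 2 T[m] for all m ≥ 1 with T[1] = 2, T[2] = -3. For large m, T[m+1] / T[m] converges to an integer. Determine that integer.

The characteristic equation is r^2 - r - 2 = 0, which factors as (r - 2)(r + 1) = 0.
So the roots are 2 and -1. Since |2| > |-1| and the coefficient of 2^m is non-zero, the ratio tends to 2.

2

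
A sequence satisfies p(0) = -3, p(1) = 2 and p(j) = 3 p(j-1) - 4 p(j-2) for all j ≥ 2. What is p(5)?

p(2) = 3·2 - 4·(-3) = 18
p(3) = 3·18 - 4·2 = 46
p(4) = 3·46 - 4·18 = 66
p(5) = 3·66 - 4·46 = 14

14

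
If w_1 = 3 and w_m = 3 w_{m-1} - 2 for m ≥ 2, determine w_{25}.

The fixed point is -2/(1 - 3) = 1, so w_m - 1 = 3(w_{m-1} - 1).
Hence w_m = 2·3^{m-1} + 1.
w_{25} = 2·3^{24} + 1 = 2·282429536481 + 1 = 564859072963.

564859072963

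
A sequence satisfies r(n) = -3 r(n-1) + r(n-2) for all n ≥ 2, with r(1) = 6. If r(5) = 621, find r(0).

Let r(0) = w.
r(2) = -18 + w
r(3) = 60 - 3w
r(4) = -198 + 10w
r(5) = 654 - 33w
So 654 - 33w = 621, giving w = 1.

1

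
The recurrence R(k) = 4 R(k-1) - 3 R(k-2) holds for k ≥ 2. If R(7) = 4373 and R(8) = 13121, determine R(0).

1

Rearranging, R(k-2) = (R(k) - 4 R(k-1)) / -3.
R(6) = (13121 - 4·4373) / -3 = -4371/-3 = 1457
R(5) = (4373 - 4·1457) / -3 = -1455/-3 = 485
R(4) = (1457 - 4·485) / -3 = -483/-3 = 161
R(3) = (485 - 4·161) / -3 = -159/-3 = 53
R(2) = (161 - 4·53) / -3 = -51/-3 = 17
R(1) = (53 - 4·17) / -3 = -15/-3 = 5
R(0) = (17 - 4·5) / -3 = -3/-3 = 1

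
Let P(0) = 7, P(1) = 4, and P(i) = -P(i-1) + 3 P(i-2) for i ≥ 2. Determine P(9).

-2525

P(2) = -4 + 3*7 = 17
P(3) = -17 + 3*4 = -5
P(4) = -(-5) + 3*17 = 56
P(5) = -56 + 3*(-5) = -71
P(6) = -(-71) + 3*56 = 239
P(7) = -239 + 3*(-71) = -452
P(8) = -(-452) + 3*239 = 1169
P(9) = -1169 + 3*(-452) = -2525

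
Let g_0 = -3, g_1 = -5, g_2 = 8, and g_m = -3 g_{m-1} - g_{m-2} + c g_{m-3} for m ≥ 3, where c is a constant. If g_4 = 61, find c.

g_3 = -19 - 3c
g_4 = 49 + 4c
So 49 + 4c = 61, giving c = 3.

3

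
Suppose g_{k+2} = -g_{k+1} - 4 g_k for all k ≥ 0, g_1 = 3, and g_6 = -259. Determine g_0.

Let g_0 = v.
g_2 = -3 - 4v
g_3 = -9 + 4v
g_4 = 21 + 12v
g_5 = 15 - 28v
g_6 = -99 - 20v
So -99 - 20v = -259, giving v = 8.

8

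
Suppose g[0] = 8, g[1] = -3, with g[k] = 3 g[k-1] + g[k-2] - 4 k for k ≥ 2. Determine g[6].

-1720

g[2] = 3(-3) + 8 - 8 = -9
g[3] = 3(-9) + (-3) - 12 = -42
g[4] = 3(-42) + (-9) - 16 = -151
g[5] = 3(-151) + (-42) - 20 = -515
g[6] = 3(-515) + (-151) - 24 = -1720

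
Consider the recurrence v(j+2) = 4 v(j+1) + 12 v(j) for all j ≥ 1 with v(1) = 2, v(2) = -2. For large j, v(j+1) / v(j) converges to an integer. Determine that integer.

6

The characteristic equation is r^2 - 4r - 12 = 0, which factors as (r - 6)(r + 2) = 0.
So the roots are 6 and -2. Since |6| > |-2| and the coefficient of 6^j is non-zero, the ratio tends to 6.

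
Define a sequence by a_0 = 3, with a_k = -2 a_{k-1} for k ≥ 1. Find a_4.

48

a_1 = -2·3 = -6
a_2 = -2·(-6) = 12
a_3 = -2·12 = -24
a_4 = -2·(-24) = 48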